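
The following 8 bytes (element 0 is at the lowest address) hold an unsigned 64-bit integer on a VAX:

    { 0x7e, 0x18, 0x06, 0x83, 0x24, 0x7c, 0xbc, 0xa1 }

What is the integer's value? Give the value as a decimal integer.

11654326431986882686

In little-endian order the low byte comes first in memory.
Reassemble most-significant byte first: A1 BC 7C 24 83 06 18 7E → 0xA1BC7C248306187E.
0xA1BC7C248306187E = 11654326431986882686.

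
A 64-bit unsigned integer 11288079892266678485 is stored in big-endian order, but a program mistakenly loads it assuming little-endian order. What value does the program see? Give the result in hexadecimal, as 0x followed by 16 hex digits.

0xD5F8C8EEDA50A79C

11288079892266678485 in 64-bit hexadecimal is 0x9CA750DAEEC8F8D5.
Stored big-endian, the bytes at ascending addresses are 9C A7 50 DA EE C8 F8 D5.
Read back as little-endian, the first byte is least significant, giving 0xD5F8C8EEDA50A79C.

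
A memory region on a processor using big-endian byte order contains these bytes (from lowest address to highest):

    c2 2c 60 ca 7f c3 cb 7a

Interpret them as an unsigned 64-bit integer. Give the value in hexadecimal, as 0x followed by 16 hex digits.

0xC22C60CA7FC3CB7A

In big-endian order the high byte comes first in memory.
The bytes are already most-significant first: 0xC22C60CA7FC3CB7A.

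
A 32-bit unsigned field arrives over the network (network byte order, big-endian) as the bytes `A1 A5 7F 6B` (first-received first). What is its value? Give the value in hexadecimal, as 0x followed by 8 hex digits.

0xA1A57F6B

In big-endian order the high byte comes first in memory.
The bytes are already most-significant first: 0xA1A57F6B.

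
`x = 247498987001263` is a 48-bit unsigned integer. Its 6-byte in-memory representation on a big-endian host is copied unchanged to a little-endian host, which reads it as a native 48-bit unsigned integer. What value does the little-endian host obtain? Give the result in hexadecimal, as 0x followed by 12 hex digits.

247498987001263 in 48-bit hexadecimal is 0xE1195933D5AF.
Stored big-endian, the bytes at ascending addresses are E1 19 59 33 D5 AF.
Read back as little-endian, the first byte is least significant, giving 0xAFD5335919E1.

0xAFD5335919E1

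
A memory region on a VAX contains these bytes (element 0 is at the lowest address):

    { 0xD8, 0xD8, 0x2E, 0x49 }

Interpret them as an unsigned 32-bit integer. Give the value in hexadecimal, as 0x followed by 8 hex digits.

0x492ED8D8

In little-endian order the low byte comes first in memory.
Reassemble most-significant byte first: 49 2E D8 D8 → 0x492ED8D8.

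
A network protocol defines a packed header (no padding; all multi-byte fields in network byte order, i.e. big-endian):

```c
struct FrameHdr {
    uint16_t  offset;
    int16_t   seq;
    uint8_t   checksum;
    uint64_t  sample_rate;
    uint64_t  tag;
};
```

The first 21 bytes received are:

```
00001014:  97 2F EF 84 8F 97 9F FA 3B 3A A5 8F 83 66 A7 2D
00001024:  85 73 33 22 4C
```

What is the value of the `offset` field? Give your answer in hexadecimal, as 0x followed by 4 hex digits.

`offset` is the first field, at byte offset 0, occupying 2 bytes.
Bytes at offsets 0..1: 97 2F.
In big-endian order the high byte comes first in memory.
The bytes are already most-significant first: 0x972F.

0x972F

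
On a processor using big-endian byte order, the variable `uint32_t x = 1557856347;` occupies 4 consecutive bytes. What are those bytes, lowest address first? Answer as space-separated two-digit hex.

5C DB 00 5B

1557856347 in hexadecimal, padded to 32 bits, is 0x5CDB005B.
Split into bytes (most-significant first): 5C DB 00 5B.
Big-endian stores the most-significant byte at the lowest address.
So the memory order matches the most-significant-first order: 5C DB 00 5B.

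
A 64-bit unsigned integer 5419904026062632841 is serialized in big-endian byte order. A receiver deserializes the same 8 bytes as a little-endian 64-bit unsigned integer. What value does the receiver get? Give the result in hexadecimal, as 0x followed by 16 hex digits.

5419904026062632841 in 64-bit hexadecimal is 0x4B375DFEEE2C3789.
Stored big-endian, the bytes at ascending addresses are 4B 37 5D FE EE 2C 37 89.
Read back as little-endian, the first byte is least significant, giving 0x89372CEEFE5D374B.

0x89372CEEFE5D374B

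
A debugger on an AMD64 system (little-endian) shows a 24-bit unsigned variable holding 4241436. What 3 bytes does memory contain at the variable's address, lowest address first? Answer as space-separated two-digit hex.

4241436 in hexadecimal, padded to 24 bits, is 0x40B81C.
Split into bytes (most-significant first): 40 B8 1C.
Little-endian: lowest address holds the least-significant byte.
So at ascending addresses the bytes are 1C B8 40.

1C B8 40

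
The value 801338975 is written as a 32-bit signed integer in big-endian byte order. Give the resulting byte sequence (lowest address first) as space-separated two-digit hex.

801338975 in hexadecimal, padded to 32 bits, is 0x2FC3765F.
Split into bytes (most-significant first): 2F C3 76 5F.
Big-endian: lowest address holds the most-significant byte.
So the memory order matches the most-significant-first order: 2F C3 76 5F.

2F C3 76 5F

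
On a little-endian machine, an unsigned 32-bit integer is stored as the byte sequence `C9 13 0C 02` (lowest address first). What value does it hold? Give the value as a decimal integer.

In little-endian order the low byte comes first in memory.
Reassemble most-significant byte first: 02 0C 13 C9 → 0x020C13C9.
0x020C13C9 = 34345929.

34345929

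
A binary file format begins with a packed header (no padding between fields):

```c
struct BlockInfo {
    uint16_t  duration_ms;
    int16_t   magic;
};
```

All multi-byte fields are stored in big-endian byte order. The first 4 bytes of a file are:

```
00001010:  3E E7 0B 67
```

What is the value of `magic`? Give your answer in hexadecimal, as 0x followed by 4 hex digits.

`magic` follows `duration_ms` (2 bytes), so it starts at byte offset 2 and occupies 2 bytes.
Bytes at offsets 2..3: 0B 67.
In big-endian order the high byte comes first in memory.
The bytes are already most-significant first: 0x0B67.

0x0B67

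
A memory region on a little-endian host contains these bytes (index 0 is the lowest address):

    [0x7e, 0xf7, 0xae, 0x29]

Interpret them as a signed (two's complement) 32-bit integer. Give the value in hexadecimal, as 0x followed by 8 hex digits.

0x29AEF77E

Little-endian stores the least-significant byte at the lowest address.
Reassemble most-significant byte first: 29 AE F7 7E → 0x29AEF77E.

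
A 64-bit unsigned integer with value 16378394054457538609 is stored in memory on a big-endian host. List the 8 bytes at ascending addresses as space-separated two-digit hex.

16378394054457538609 in hexadecimal, padded to 64 bits, is 0xE34BBE9DB74FB831.
Split into bytes (most-significant first): E3 4B BE 9D B7 4F B8 31.
In big-endian order the high byte comes first in memory.
So the memory order matches the most-significant-first order: E3 4B BE 9D B7 4F B8 31.

E3 4B BE 9D B7 4F B8 31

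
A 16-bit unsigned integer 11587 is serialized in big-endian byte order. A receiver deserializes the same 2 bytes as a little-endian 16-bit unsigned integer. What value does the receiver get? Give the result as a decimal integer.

11587 in 16-bit hexadecimal is 0x2D43.
Stored big-endian, the bytes at ascending addresses are 2D 43.
Read back as little-endian, the first byte is least significant, giving 0x432D.
0x432D = 17197.

17197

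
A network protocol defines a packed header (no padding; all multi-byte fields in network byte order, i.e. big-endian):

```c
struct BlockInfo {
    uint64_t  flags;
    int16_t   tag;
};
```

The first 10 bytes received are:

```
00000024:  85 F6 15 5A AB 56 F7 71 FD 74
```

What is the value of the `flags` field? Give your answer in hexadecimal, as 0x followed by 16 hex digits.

0x85F6155AAB56F771

`flags` is the first field, at byte offset 0, occupying 8 bytes.
Bytes at offsets 0..7: 85 F6 15 5A AB 56 F7 71.
Big-endian: lowest address holds the most-significant byte.
The bytes are already most-significant first: 0x85F6155AAB56F771.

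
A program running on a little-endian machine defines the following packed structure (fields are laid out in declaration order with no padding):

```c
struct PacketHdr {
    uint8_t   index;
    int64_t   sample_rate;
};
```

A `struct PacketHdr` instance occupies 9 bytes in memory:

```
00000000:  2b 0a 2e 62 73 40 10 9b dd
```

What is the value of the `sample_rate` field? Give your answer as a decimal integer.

-2478369300937560566

`sample_rate` follows `index` (1 byte), so it starts at byte offset 1 and occupies 8 bytes.
Bytes at offsets 1..8: 0A 2E 62 73 40 10 9B DD.
In little-endian order the low byte comes first in memory.
Reassemble most-significant byte first: DD 9B 10 40 73 62 2E 0A → 0xDD9B104073622E0A.
Top bit is set, so as a signed 64-bit value this is 0xDD9B104073622E0A − 2^64 = -2478369300937560566.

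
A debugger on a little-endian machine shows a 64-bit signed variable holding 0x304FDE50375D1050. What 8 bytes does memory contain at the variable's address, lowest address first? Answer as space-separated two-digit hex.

Split into bytes (most-significant first): 30 4F DE 50 37 5D 10 50.
In little-endian order the low byte comes first in memory.
So at ascending addresses the bytes are 50 10 5D 37 50 DE 4F 30.

50 10 5D 37 50 DE 4F 30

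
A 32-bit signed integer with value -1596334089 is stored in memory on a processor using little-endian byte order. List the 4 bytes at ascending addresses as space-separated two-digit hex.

F7 DF D9 A0

Two's complement of -1596334089 in 32 bits: 1596334089 = 0x5F262009; invert → 0xA0D9DFF6; add 1 → 0xA0D9DFF7.
Split into bytes (most-significant first): A0 D9 DF F7.
Little-endian: lowest address holds the least-significant byte.
So at ascending addresses the bytes are F7 DF D9 A0.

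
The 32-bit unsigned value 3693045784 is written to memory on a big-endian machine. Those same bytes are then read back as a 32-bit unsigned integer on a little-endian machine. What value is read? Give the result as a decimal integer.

409477084

3693045784 in 32-bit hexadecimal is 0xDC1F6818.
Stored big-endian, the bytes at ascending addresses are DC 1F 68 18.
Read back as little-endian, the first byte is least significant, giving 0x18681FDC.
0x18681FDC = 409477084.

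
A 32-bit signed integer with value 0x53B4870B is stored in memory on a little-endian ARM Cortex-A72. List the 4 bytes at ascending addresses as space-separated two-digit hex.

0B 87 B4 53

Split into bytes (most-significant first): 53 B4 87 0B.
Little-endian: lowest address holds the least-significant byte.
So at ascending addresses the bytes are 0B 87 B4 53.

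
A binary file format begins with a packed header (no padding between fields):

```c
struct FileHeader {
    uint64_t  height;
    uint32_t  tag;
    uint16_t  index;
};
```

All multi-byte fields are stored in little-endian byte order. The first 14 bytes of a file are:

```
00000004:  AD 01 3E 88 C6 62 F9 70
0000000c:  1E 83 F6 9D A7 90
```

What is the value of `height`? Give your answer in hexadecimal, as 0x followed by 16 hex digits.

`height` is the first field, at byte offset 0, occupying 8 bytes.
Bytes at offsets 0..7: AD 01 3E 88 C6 62 F9 70.
In little-endian order the low byte comes first in memory.
Reassemble most-significant byte first: 70 F9 62 C6 88 3E 01 AD → 0x70F962C6883E01AD.

0x70F962C6883E01AD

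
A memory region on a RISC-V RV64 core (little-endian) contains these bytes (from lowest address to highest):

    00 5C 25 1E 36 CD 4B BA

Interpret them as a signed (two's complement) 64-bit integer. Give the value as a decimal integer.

Little-endian stores the least-significant byte at the lowest address.
Reassemble most-significant byte first: BA 4B CD 36 1E 25 5C 00 → 0xBA4BCD361E255C00.
Top bit is set, so as a signed 64-bit value this is 0xBA4BCD361E255C00 − 2^64 = -5022695327083963392.

-5022695327083963392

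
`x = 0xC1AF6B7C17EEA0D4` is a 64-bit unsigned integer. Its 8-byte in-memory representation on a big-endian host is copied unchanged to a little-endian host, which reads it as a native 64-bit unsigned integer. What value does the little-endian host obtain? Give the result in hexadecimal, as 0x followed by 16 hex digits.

0xD4A0EE177C6BAFC1

Stored big-endian, the bytes at ascending addresses are C1 AF 6B 7C 17 EE A0 D4.
Read back as little-endian, the first byte is least significant, giving 0xD4A0EE177C6BAFC1.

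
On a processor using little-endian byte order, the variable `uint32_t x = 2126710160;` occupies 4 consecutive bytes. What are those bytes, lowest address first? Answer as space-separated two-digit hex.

90 05 C3 7E

2126710160 in hexadecimal, padded to 32 bits, is 0x7EC30590.
Split into bytes (most-significant first): 7E C3 05 90.
In little-endian order the low byte comes first in memory.
So at ascending addresses the bytes are 90 05 C3 7E.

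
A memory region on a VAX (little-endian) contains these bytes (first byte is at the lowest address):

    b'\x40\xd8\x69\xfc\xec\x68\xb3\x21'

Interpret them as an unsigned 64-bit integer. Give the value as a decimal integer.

2428399991139194944

Little-endian stores the least-significant byte at the lowest address.
Reassemble most-significant byte first: 21 B3 68 EC FC 69 D8 40 → 0x21B368ECFC69D840.
0x21B368ECFC69D840 = 2428399991139194944.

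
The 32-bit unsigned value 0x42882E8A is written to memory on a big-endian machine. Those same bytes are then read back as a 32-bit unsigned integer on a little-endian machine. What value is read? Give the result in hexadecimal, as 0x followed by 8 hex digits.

Stored big-endian, the bytes at ascending addresses are 42 88 2E 8A.
Read back as little-endian, the first byte is least significant, giving 0x8A2E8842.

0x8A2E8842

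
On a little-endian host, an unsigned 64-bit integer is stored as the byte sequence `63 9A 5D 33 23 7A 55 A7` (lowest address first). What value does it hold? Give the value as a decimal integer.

12057677868958587491

Little-endian: lowest address holds the least-significant byte.
Reassemble most-significant byte first: A7 55 7A 23 33 5D 9A 63 → 0xA7557A23335D9A63.
0xA7557A23335D9A63 = 12057677868958587491.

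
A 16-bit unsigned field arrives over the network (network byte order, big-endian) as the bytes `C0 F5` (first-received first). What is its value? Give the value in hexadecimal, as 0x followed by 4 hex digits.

Big-endian stores the most-significant byte at the lowest address.
The bytes are already most-significant first: 0xC0F5.

0xC0F5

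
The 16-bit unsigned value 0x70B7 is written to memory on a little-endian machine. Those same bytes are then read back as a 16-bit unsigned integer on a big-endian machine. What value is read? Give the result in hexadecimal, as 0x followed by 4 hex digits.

Stored little-endian, the bytes at ascending addresses are B7 70.
Read back as big-endian, the last byte is least significant, giving 0xB770.

0xB770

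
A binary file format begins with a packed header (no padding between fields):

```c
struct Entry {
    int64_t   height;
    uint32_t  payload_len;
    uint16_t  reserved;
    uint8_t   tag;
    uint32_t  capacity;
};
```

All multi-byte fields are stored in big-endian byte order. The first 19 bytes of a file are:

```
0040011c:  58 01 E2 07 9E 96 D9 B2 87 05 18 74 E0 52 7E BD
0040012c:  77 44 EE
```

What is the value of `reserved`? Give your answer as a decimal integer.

`reserved` follows `height` (8 B), `payload_len` (4 B), so it starts at offset 8 + 4 = 12 and occupies 2 bytes.
Bytes at offsets 12..13: E0 52.
Big-endian: lowest address holds the most-significant byte.
The bytes are already most-significant first: 0xE052.
0xE052 = 57426.

57426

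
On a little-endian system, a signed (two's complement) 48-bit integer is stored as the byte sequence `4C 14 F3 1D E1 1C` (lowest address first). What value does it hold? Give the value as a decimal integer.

Little-endian: lowest address holds the least-significant byte.
Reassemble most-significant byte first: 1C E1 1D F3 14 4C → 0x1CE11DF3144C.
0x1CE11DF3144C = 31753195689036.

31753195689036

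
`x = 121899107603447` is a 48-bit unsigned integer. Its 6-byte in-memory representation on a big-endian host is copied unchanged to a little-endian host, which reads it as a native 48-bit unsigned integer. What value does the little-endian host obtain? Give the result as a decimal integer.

272485641215342

121899107603447 in 48-bit hexadecimal is 0x6EDDD901D3F7.
Stored big-endian, the bytes at ascending addresses are 6E DD D9 01 D3 F7.
Read back as little-endian, the first byte is least significant, giving 0xF7D301D9DD6E.
0xF7D301D9DD6E = 272485641215342.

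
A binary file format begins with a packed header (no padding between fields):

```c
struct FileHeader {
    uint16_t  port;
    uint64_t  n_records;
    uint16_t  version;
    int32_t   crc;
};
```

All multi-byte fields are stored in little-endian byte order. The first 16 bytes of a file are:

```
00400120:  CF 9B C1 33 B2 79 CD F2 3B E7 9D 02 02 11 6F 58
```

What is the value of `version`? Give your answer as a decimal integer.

669

`version` follows `port` (2 B), `n_records` (8 B), so it starts at offset 2 + 8 = 10 and occupies 2 bytes.
Bytes at offsets 10..11: 9D 02.
Little-endian: lowest address holds the least-significant byte.
Reassemble most-significant byte first: 02 9D → 0x029D.
0x029D = 669.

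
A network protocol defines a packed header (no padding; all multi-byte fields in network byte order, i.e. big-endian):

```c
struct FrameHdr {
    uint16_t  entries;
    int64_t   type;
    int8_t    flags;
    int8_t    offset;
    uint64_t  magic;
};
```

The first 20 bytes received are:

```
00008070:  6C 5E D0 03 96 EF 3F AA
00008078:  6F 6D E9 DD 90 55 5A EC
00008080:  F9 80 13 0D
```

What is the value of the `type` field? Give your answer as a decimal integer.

-3457754134580924563

`type` follows `entries` (2 bytes), so it starts at byte offset 2 and occupies 8 bytes.
Bytes at offsets 2..9: D0 03 96 EF 3F AA 6F 6D.
Big-endian: lowest address holds the most-significant byte.
The bytes are already most-significant first: 0xD00396EF3FAA6F6D.
Top bit is set, so as a signed 64-bit value this is 0xD00396EF3FAA6F6D − 2^64 = -3457754134580924563.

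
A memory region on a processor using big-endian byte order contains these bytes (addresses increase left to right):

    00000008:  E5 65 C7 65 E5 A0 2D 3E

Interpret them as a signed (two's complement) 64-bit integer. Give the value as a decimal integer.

-1916906825918173890

Big-endian stores the most-significant byte at the lowest address.
The bytes are already most-significant first: 0xE565C765E5A02D3E.
Top bit is set, so as a signed 64-bit value this is 0xE565C765E5A02D3E − 2^64 = -1916906825918173890.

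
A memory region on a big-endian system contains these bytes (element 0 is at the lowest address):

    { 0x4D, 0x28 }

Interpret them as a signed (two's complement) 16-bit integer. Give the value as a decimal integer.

In big-endian order the high byte comes first in memory.
The bytes are already most-significant first: 0x4D28.
0x4D28 = 19752.

19752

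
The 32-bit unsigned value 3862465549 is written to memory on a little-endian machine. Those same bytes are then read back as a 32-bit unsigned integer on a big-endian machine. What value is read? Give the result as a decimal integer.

227293414

3862465549 in 32-bit hexadecimal is 0xE6388C0D.
Stored little-endian, the bytes at ascending addresses are 0D 8C 38 E6.
Read back as big-endian, the last byte is least significant, giving 0x0D8C38E6.
0x0D8C38E6 = 227293414.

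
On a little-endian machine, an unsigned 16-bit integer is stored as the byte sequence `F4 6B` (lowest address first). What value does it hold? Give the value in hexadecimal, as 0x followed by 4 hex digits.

0x6BF4

Little-endian stores the least-significant byte at the lowest address.
Reassemble most-significant byte first: 6B F4 → 0x6BF4.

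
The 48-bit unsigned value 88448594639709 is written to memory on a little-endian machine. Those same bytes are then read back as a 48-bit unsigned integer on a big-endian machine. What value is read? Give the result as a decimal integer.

102783139934544

88448594639709 in 48-bit hexadecimal is 0x50718B107B5D.
Stored little-endian, the bytes at ascending addresses are 5D 7B 10 8B 71 50.
Read back as big-endian, the last byte is least significant, giving 0x5D7B108B7150.
0x5D7B108B7150 = 102783139934544.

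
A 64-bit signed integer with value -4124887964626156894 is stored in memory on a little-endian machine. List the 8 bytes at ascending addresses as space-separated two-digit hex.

A2 82 2C 32 40 74 C1 C6

Two's complement of -4124887964626156894 in 64 bits: 4124887964626156894 = 0x393E8BBFCDD37D5E; invert → 0xC6C17440322C82A1; add 1 → 0xC6C17440322C82A2.
Split into bytes (most-significant first): C6 C1 74 40 32 2C 82 A2.
In little-endian order the low byte comes first in memory.
So at ascending addresses the bytes are A2 82 2C 32 40 74 C1 C6.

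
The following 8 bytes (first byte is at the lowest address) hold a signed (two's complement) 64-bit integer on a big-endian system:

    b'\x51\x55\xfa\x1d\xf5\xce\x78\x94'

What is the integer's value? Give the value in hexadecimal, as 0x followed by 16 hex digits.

0x5155FA1DF5CE7894

Big-endian: lowest address holds the most-significant byte.
The bytes are already most-significant first: 0x5155FA1DF5CE7894.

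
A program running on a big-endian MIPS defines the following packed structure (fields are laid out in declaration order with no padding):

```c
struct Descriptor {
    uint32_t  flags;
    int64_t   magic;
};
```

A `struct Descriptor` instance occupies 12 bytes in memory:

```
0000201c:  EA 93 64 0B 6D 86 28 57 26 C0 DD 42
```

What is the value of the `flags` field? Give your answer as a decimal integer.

`flags` is the first field, at byte offset 0, occupying 4 bytes.
Bytes at offsets 0..3: EA 93 64 0B.
In big-endian order the high byte comes first in memory.
The bytes are already most-significant first: 0xEA93640B.
0xEA93640B = 3935527947.

3935527947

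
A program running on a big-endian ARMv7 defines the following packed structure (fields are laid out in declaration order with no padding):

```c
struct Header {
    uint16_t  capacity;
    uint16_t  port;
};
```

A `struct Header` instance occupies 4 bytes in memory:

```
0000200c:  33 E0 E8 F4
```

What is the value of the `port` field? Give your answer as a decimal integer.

59636

`port` follows `capacity` (2 bytes), so it starts at byte offset 2 and occupies 2 bytes.
Bytes at offsets 2..3: E8 F4.
Big-endian stores the most-significant byte at the lowest address.
The bytes are already most-significant first: 0xE8F4.
0xE8F4 = 59636.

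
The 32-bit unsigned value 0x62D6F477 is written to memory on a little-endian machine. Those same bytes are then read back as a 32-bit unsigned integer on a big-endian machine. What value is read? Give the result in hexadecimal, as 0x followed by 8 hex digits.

Stored little-endian, the bytes at ascending addresses are 77 F4 D6 62.
Read back as big-endian, the last byte is least significant, giving 0x77F4D662.

0x77F4D662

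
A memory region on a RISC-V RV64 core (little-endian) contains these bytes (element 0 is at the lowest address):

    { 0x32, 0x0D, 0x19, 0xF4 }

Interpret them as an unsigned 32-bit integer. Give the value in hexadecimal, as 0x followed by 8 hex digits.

0xF4190D32

Little-endian stores the least-significant byte at the lowest address.
Reassemble most-significant byte first: F4 19 0D 32 → 0xF4190D32.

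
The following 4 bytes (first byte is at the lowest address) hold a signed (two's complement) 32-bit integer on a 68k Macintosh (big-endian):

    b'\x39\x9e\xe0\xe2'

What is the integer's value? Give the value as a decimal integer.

Big-endian: lowest address holds the most-significant byte.
The bytes are already most-significant first: 0x399EE0E2.
0x399EE0E2 = 966713570.

966713570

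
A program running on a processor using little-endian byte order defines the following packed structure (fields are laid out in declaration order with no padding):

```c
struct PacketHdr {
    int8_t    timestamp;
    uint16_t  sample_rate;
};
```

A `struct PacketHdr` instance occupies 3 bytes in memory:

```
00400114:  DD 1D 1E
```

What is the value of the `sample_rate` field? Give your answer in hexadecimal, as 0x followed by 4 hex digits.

0x1E1D

`sample_rate` follows `timestamp` (1 byte), so it starts at byte offset 1 and occupies 2 bytes.
Bytes at offsets 1..2: 1D 1E.
Little-endian stores the least-significant byte at the lowest address.
Reassemble most-significant byte first: 1E 1D → 0x1E1D.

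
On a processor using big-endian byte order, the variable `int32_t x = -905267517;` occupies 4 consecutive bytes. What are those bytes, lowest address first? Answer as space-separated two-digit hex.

CA 0A B6 C3

Two's complement of -905267517 in 32 bits: 905267517 = 0x35F5493D; invert → 0xCA0AB6C2; add 1 → 0xCA0AB6C3.
Split into bytes (most-significant first): CA 0A B6 C3.
Big-endian: lowest address holds the most-significant byte.
So the memory order matches the most-significant-first order: CA 0A B6 C3.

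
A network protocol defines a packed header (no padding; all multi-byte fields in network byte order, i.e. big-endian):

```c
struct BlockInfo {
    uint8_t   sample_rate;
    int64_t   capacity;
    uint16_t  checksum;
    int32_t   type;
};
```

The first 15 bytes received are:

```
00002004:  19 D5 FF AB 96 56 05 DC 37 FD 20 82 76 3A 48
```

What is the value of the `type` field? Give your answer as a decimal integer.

-2106181048

`type` follows `sample_rate` (1 B), `capacity` (8 B), `checksum` (2 B), so it starts at offset 1 + 8 + 2 = 11 and occupies 4 bytes.
Bytes at offsets 11..14: 82 76 3A 48.
Big-endian: lowest address holds the most-significant byte.
The bytes are already most-significant first: 0x82763A48.
Top bit is set, so as a signed 32-bit value this is 0x82763A48 − 2^32 = -2106181048.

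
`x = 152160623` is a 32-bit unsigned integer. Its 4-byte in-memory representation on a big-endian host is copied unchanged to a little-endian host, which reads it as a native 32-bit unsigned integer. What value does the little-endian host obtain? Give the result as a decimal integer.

1875448073

152160623 in 32-bit hexadecimal is 0x0911C96F.
Stored big-endian, the bytes at ascending addresses are 09 11 C9 6F.
Read back as little-endian, the first byte is least significant, giving 0x6FC91109.
0x6FC91109 = 1875448073.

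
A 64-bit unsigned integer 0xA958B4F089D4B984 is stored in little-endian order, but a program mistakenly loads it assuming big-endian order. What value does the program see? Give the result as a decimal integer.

9563908972611917993

Stored little-endian, the bytes at ascending addresses are 84 B9 D4 89 F0 B4 58 A9.
Read back as big-endian, the last byte is least significant, giving 0x84B9D489F0B458A9.
0x84B9D489F0B458A9 = 9563908972611917993.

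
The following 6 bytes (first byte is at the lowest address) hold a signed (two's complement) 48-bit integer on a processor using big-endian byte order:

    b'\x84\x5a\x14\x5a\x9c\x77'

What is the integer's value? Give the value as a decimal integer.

-135952553304969

In big-endian order the high byte comes first in memory.
The bytes are already most-significant first: 0x845A145A9C77.
Top bit is set, so as a signed 48-bit value this is 0x845A145A9C77 − 2^48 = -135952553304969.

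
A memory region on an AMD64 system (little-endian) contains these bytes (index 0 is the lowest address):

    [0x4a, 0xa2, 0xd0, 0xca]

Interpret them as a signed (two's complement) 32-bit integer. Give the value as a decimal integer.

In little-endian order the low byte comes first in memory.
Reassemble most-significant byte first: CA D0 A2 4A → 0xCAD0A24A.
Top bit is set, so as a signed 32-bit value this is 0xCAD0A24A − 2^32 = -892296630.

-892296630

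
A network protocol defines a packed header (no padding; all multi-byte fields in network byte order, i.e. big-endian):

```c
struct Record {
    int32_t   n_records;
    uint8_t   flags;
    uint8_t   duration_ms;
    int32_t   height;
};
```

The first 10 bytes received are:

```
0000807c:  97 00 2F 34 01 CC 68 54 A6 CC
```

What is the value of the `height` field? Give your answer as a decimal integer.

`height` follows `n_records` (4 B), `flags` (1 B), `duration_ms` (1 B), so it starts at offset 4 + 1 + 1 = 6 and occupies 4 bytes.
Bytes at offsets 6..9: 68 54 A6 CC.
Big-endian: lowest address holds the most-significant byte.
The bytes are already most-significant first: 0x6854A6CC.
0x6854A6CC = 1750378188.

1750378188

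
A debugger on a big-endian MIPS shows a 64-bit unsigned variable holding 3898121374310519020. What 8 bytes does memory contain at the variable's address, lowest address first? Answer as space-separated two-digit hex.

36 18 E8 BC 9F 22 D0 EC

3898121374310519020 in hexadecimal, padded to 64 bits, is 0x3618E8BC9F22D0EC.
Split into bytes (most-significant first): 36 18 E8 BC 9F 22 D0 EC.
Big-endian: lowest address holds the most-significant byte.
So the memory order matches the most-significant-first order: 36 18 E8 BC 9F 22 D0 EC.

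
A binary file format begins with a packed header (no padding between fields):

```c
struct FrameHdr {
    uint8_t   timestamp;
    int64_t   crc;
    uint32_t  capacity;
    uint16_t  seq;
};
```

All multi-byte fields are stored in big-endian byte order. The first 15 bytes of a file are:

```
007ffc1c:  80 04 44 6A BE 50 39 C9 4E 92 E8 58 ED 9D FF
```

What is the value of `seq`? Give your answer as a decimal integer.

40447

`seq` follows `timestamp` (1 B), `crc` (8 B), `capacity` (4 B), so it starts at offset 1 + 8 + 4 = 13 and occupies 2 bytes.
Bytes at offsets 13..14: 9D FF.
Big-endian: lowest address holds the most-significant byte.
The bytes are already most-significant first: 0x9DFF.
0x9DFF = 40447.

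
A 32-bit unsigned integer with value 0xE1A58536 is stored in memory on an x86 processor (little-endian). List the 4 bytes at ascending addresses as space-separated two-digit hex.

Split into bytes (most-significant first): E1 A5 85 36.
Little-endian: lowest address holds the least-significant byte.
So at ascending addresses the bytes are 36 85 A5 E1.

36 85 A5 E1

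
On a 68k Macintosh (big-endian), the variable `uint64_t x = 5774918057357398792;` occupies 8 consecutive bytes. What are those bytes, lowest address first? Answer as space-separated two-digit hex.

5774918057357398792 in hexadecimal, padded to 64 bits, is 0x5024A16057C6D308.
Split into bytes (most-significant first): 50 24 A1 60 57 C6 D3 08.
Big-endian stores the most-significant byte at the lowest address.
So the memory order matches the most-significant-first order: 50 24 A1 60 57 C6 D3 08.

50 24 A1 60 57 C6 D3 08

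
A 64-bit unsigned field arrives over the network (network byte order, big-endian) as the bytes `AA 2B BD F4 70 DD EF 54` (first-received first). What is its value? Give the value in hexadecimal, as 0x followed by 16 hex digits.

0xAA2BBDF470DDEF54

Big-endian stores the most-significant byte at the lowest address.
The bytes are already most-significant first: 0xAA2BBDF470DDEF54.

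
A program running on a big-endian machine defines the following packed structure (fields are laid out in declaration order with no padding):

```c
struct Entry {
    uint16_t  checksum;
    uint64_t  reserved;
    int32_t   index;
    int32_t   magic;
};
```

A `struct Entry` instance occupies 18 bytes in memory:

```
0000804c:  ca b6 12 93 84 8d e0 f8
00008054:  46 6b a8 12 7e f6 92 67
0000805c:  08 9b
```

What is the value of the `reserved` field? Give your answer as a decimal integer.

`reserved` follows `checksum` (2 bytes), so it starts at byte offset 2 and occupies 8 bytes.
Bytes at offsets 2..9: 12 93 84 8D E0 F8 46 6B.
In big-endian order the high byte comes first in memory.
The bytes are already most-significant first: 0x1293848DE0F8466B.
0x1293848DE0F8466B = 1338559259158791787.

1338559259158791787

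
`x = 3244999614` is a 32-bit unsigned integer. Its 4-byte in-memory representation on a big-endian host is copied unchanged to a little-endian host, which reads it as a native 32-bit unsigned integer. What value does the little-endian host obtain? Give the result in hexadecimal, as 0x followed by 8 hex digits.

3244999614 in 32-bit hexadecimal is 0xC16AC3BE.
Stored big-endian, the bytes at ascending addresses are C1 6A C3 BE.
Read back as little-endian, the first byte is least significant, giving 0xBEC36AC1.

0xBEC36AC1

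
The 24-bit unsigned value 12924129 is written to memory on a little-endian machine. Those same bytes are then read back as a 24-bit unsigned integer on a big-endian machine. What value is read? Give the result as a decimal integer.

12924129 in 24-bit hexadecimal is 0xC534E1.
Stored little-endian, the bytes at ascending addresses are E1 34 C5.
Read back as big-endian, the last byte is least significant, giving 0xE134C5.
0xE134C5 = 14759109.

14759109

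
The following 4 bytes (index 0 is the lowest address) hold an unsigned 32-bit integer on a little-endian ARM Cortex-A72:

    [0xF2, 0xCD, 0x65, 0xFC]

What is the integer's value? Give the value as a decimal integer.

In little-endian order the low byte comes first in memory.
Reassemble most-significant byte first: FC 65 CD F2 → 0xFC65CDF2.
0xFC65CDF2 = 4234530290.

4234530290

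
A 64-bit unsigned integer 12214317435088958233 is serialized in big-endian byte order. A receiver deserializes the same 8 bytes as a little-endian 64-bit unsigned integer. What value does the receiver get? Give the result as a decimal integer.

1833904258885910953

12214317435088958233 in 64-bit hexadecimal is 0xA981F8FE34567319.
Stored big-endian, the bytes at ascending addresses are A9 81 F8 FE 34 56 73 19.
Read back as little-endian, the first byte is least significant, giving 0x19735634FEF881A9.
0x19735634FEF881A9 = 1833904258885910953.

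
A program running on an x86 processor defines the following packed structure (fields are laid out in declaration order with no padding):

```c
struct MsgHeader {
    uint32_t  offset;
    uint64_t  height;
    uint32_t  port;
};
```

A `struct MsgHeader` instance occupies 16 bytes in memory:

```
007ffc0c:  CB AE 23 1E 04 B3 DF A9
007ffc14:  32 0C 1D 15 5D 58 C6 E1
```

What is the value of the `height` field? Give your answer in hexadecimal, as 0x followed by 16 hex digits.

0x151D0C32A9DFB304

`height` follows `offset` (4 bytes), so it starts at byte offset 4 and occupies 8 bytes.
Bytes at offsets 4..11: 04 B3 DF A9 32 0C 1D 15.
In little-endian order the low byte comes first in memory.
Reassemble most-significant byte first: 15 1D 0C 32 A9 DF B3 04 → 0x151D0C32A9DFB304.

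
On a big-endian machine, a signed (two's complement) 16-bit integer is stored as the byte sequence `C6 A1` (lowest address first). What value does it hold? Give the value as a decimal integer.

-14687

Big-endian stores the most-significant byte at the lowest address.
The bytes are already most-significant first: 0xC6A1.
Top bit is set, so as a signed 16-bit value this is 0xC6A1 − 2^16 = -14687.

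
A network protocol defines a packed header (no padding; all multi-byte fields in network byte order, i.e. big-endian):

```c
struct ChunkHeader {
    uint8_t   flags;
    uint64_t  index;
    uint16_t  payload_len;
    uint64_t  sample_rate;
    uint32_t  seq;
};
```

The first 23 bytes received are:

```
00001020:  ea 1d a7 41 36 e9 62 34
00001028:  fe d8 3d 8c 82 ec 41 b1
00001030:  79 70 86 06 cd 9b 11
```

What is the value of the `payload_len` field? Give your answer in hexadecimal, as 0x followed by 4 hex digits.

`payload_len` follows `flags` (1 B), `index` (8 B), so it starts at offset 1 + 8 = 9 and occupies 2 bytes.
Bytes at offsets 9..10: D8 3D.
Big-endian: lowest address holds the most-significant byte.
The bytes are already most-significant first: 0xD83D.

0xD83D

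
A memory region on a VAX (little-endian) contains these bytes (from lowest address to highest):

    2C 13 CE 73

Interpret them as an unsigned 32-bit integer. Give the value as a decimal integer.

In little-endian order the low byte comes first in memory.
Reassemble most-significant byte first: 73 CE 13 2C → 0x73CE132C.
0x73CE132C = 1942885164.

1942885164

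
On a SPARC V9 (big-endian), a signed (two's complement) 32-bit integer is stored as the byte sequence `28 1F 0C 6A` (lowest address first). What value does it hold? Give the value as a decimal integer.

In big-endian order the high byte comes first in memory.
The bytes are already most-significant first: 0x281F0C6A.
0x281F0C6A = 673123434.

673123434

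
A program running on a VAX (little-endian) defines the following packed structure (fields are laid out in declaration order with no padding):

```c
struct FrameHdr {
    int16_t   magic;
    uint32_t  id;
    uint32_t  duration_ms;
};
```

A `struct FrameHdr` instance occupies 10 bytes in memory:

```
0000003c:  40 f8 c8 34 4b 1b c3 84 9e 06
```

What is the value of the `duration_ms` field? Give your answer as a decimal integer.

111051971

`duration_ms` follows `magic` (2 B), `id` (4 B), so it starts at offset 2 + 4 = 6 and occupies 4 bytes.
Bytes at offsets 6..9: C3 84 9E 06.
In little-endian order the low byte comes first in memory.
Reassemble most-significant byte first: 06 9E 84 C3 → 0x069E84C3.
0x069E84C3 = 111051971.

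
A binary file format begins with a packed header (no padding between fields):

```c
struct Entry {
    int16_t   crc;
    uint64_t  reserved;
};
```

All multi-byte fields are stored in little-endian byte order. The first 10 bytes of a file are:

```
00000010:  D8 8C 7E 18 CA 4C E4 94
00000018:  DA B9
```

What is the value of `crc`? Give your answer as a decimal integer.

`crc` is the first field, at byte offset 0, occupying 2 bytes.
Bytes at offsets 0..1: D8 8C.
In little-endian order the low byte comes first in memory.
Reassemble most-significant byte first: 8C D8 → 0x8CD8.
Top bit is set, so as a signed 16-bit value this is 0x8CD8 − 2^16 = -29480.

-29480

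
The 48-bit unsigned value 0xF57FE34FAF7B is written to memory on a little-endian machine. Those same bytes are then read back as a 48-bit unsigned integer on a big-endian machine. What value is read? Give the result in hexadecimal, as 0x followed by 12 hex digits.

Stored little-endian, the bytes at ascending addresses are 7B AF 4F E3 7F F5.
Read back as big-endian, the last byte is least significant, giving 0x7BAF4FE37FF5.

0x7BAF4FE37FF5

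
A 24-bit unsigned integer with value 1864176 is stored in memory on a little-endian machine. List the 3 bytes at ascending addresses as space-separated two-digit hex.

F0 71 1C

1864176 in hexadecimal, padded to 24 bits, is 0x1C71F0.
Split into bytes (most-significant first): 1C 71 F0.
In little-endian order the low byte comes first in memory.
So at ascending addresses the bytes are F0 71 1C.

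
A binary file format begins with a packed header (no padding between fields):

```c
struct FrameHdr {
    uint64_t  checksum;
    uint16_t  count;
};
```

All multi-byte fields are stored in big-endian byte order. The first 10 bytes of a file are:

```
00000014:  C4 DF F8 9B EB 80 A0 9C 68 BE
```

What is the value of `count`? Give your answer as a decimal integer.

`count` follows `checksum` (8 bytes), so it starts at byte offset 8 and occupies 2 bytes.
Bytes at offsets 8..9: 68 BE.
In big-endian order the high byte comes first in memory.
The bytes are already most-significant first: 0x68BE.
0x68BE = 26814.

26814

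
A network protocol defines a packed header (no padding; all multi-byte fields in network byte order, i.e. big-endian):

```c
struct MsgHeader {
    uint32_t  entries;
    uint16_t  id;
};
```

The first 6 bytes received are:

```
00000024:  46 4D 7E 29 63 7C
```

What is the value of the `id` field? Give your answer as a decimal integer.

25468

`id` follows `entries` (4 bytes), so it starts at byte offset 4 and occupies 2 bytes.
Bytes at offsets 4..5: 63 7C.
Big-endian: lowest address holds the most-significant byte.
The bytes are already most-significant first: 0x637C.
0x637C = 25468.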